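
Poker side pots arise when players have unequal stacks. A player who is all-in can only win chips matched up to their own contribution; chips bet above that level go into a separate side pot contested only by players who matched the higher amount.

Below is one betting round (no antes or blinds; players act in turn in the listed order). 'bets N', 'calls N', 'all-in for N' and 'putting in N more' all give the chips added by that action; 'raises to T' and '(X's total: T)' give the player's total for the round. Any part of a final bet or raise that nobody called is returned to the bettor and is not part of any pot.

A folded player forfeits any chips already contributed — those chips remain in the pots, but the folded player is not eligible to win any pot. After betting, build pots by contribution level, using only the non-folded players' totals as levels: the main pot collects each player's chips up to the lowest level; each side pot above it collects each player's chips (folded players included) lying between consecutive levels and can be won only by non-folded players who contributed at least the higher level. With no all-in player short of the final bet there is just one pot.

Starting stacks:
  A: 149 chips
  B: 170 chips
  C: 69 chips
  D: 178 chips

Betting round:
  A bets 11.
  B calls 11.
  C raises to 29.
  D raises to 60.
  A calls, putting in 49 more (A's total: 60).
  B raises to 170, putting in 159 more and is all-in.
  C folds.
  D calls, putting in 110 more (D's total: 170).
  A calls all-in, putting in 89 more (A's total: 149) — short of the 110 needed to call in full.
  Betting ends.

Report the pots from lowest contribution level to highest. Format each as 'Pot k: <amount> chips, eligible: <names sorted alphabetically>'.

Pot 1: 476 chips, eligible: A, B, D
Pot 2: 42 chips, eligible: B, D

Derivation:
Contributions: A=149, B=170, C=29, D=170
Folded: C
Pot levels (distinct totals of non-folded players): 149, 170
Layer 1-149: A 149 + B 149 + C 29 + D 149 = 476 chips; eligible A, B, D
Layer 150-170: 21 each from B, D = 21*2 = 42 chips; eligible B, D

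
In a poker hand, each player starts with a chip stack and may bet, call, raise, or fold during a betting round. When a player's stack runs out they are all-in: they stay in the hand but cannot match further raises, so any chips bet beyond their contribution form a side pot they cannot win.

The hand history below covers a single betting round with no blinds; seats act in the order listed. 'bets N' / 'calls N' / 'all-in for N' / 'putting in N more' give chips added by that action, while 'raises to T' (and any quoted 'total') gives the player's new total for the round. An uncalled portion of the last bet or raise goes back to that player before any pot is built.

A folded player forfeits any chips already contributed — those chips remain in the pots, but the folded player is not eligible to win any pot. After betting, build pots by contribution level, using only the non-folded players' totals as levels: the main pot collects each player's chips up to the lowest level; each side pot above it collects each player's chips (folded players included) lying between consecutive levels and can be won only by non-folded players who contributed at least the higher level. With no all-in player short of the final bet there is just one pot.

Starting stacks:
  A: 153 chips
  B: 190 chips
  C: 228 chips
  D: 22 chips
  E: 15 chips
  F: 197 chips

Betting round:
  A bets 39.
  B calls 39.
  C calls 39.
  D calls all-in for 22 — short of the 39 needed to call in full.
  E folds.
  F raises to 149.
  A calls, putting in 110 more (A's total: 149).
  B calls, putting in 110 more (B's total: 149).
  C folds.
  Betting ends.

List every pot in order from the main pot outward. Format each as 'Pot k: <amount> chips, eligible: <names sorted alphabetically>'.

Pot 1: 110 chips, eligible: A, B, D, F
Pot 2: 398 chips, eligible: A, B, F

Derivation:
Contributions: A=149, B=149, C=39, D=22, F=149
Folded: C, E
Pot levels (distinct totals of non-folded players): 22, 149
Layer 1-22: 22 each from A, B, C, D, F = 22*5 = 110 chips; eligible A, B, D, F
Layer 23-149: A 127 + B 127 + C 17 + F 127 = 398 chips; eligible A, B, F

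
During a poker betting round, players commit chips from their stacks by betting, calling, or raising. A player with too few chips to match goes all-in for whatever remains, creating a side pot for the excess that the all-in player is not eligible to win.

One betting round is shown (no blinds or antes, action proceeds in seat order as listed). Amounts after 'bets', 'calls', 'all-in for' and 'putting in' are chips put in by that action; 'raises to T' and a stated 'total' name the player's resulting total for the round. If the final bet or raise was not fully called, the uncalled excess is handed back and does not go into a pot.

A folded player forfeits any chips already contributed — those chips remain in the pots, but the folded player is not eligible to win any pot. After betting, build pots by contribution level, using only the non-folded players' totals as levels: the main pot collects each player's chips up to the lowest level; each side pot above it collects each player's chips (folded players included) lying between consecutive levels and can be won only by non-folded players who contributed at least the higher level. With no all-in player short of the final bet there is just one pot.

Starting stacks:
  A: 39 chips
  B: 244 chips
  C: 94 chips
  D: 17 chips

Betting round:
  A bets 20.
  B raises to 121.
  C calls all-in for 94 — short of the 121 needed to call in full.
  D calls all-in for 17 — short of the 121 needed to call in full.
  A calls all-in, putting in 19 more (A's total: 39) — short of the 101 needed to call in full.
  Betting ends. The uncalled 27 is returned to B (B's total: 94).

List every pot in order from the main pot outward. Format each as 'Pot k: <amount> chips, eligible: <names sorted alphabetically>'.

Contributions (after 27 returned to B): A=39, B=94, C=94, D=17
Pot levels (distinct totals of non-folded players): 17, 39, 94
Layer 1-17: 17 each from A, B, C, D = 17*4 = 68 chips; eligible A, B, C, D
Layer 18-39: 22 each from A, B, C = 22*3 = 66 chips; eligible A, B, C
Layer 40-94: 55 each from B, C = 55*2 = 110 chips; eligible B, C

Pot 1: 68 chips, eligible: A, B, C, D
Pot 2: 66 chips, eligible: A, B, C
Pot 3: 110 chips, eligible: B, C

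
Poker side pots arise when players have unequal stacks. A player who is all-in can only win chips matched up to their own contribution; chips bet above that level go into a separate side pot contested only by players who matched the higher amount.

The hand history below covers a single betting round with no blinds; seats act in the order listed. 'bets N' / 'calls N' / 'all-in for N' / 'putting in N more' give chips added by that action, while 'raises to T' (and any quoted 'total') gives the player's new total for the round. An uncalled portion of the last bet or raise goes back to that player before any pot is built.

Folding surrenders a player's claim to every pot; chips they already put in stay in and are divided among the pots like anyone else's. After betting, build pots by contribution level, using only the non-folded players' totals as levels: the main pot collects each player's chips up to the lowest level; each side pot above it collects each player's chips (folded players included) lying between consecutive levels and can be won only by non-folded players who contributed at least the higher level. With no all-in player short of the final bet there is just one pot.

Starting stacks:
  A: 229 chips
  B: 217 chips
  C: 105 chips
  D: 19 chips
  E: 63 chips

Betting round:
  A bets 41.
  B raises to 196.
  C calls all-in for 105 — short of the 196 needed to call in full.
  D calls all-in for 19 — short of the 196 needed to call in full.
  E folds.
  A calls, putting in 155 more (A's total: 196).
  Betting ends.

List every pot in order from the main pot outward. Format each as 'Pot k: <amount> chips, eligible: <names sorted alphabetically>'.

Contributions: A=196, B=196, C=105, D=19
Folded: E
Pot levels (distinct totals of non-folded players): 19, 105, 196
Layer 1-19: 19 each from A, B, C, D = 19*4 = 76 chips; eligible A, B, C, D
Layer 20-105: 86 each from A, B, C = 86*3 = 258 chips; eligible A, B, C
Layer 106-196: 91 each from A, B = 91*2 = 182 chips; eligible A, B

Pot 1: 76 chips, eligible: A, B, C, D
Pot 2: 258 chips, eligible: A, B, C
Pot 3: 182 chips, eligible: A, B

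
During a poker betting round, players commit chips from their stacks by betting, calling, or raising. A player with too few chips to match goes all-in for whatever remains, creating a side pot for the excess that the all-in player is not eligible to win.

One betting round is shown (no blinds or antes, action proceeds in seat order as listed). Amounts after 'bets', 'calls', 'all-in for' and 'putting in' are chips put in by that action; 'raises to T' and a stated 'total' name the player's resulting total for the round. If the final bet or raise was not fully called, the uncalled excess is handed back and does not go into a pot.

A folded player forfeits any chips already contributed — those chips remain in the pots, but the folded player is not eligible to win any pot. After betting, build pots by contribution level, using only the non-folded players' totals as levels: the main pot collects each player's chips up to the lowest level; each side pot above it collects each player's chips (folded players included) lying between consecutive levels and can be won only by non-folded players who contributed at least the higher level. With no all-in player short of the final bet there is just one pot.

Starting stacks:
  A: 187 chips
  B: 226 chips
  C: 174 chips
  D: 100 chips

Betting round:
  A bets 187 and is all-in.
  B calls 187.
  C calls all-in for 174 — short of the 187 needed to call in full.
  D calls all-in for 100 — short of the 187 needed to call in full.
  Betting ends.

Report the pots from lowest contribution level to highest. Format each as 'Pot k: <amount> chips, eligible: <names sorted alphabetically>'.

Pot 1: 400 chips, eligible: A, B, C, D
Pot 2: 222 chips, eligible: A, B, C
Pot 3: 26 chips, eligible: A, B

Derivation:
Contributions: A=187, B=187, C=174, D=100
Pot levels (distinct totals of non-folded players): 100, 174, 187
Layer 1-100: 100 each from A, B, C, D = 100*4 = 400 chips; eligible A, B, C, D
Layer 101-174: 74 each from A, B, C = 74*3 = 222 chips; eligible A, B, C
Layer 175-187: 13 each from A, B = 13*2 = 26 chips; eligible A, B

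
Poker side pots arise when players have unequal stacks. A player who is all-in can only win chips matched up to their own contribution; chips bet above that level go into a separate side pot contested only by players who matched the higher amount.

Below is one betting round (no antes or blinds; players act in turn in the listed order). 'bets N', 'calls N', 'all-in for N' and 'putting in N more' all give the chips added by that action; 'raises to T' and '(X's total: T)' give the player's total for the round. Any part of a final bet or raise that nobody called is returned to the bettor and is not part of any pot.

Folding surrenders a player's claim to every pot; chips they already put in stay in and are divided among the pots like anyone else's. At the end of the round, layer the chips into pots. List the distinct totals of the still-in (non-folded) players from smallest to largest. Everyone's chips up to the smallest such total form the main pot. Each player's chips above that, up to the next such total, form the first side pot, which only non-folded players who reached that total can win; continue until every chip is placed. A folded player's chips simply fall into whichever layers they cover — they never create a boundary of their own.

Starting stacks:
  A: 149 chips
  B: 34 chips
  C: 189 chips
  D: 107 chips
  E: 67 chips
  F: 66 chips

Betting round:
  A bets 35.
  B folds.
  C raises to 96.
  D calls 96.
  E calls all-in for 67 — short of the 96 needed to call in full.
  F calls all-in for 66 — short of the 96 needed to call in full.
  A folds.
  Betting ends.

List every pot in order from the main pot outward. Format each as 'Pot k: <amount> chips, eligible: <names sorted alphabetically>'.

Pot 1: 299 chips, eligible: C, D, E, F
Pot 2: 3 chips, eligible: C, D, E
Pot 3: 58 chips, eligible: C, D

Derivation:
Contributions: A=35, C=96, D=96, E=67, F=66
Folded: A, B
Pot levels (distinct totals of non-folded players): 66, 67, 96
Layer 1-66: A 35 + C 66 + D 66 + E 66 + F 66 = 299 chips; eligible C, D, E, F
Layer 67-67: 1 each from C, D, E = 1*3 = 3 chips; eligible C, D, E
Layer 68-96: 29 each from C, D = 29*2 = 58 chips; eligible C, D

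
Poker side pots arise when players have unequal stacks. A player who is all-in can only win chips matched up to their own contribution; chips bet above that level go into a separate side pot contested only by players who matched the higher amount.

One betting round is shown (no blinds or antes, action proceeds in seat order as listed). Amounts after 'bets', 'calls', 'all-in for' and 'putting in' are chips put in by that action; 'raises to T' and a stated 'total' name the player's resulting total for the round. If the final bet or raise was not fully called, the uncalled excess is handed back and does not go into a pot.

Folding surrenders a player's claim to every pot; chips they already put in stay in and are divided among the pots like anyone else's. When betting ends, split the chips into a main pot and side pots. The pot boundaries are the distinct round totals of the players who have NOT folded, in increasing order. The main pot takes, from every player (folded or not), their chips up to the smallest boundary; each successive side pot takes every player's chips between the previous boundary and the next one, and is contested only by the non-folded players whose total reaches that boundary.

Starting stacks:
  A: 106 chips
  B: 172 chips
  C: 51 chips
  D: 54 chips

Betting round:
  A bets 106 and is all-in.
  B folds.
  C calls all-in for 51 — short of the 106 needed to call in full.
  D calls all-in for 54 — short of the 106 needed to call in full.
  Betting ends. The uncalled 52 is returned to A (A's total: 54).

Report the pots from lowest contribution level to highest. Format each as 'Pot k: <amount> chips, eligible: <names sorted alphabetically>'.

Pot 1: 153 chips, eligible: A, C, D
Pot 2: 6 chips, eligible: A, D

Derivation:
Contributions (after 52 returned to A): A=54, C=51, D=54
Folded: B
Pot levels (distinct totals of non-folded players): 51, 54
Layer 1-51: 51 each from A, C, D = 51*3 = 153 chips; eligible A, C, D
Layer 52-54: 3 each from A, D = 3*2 = 6 chips; eligible A, D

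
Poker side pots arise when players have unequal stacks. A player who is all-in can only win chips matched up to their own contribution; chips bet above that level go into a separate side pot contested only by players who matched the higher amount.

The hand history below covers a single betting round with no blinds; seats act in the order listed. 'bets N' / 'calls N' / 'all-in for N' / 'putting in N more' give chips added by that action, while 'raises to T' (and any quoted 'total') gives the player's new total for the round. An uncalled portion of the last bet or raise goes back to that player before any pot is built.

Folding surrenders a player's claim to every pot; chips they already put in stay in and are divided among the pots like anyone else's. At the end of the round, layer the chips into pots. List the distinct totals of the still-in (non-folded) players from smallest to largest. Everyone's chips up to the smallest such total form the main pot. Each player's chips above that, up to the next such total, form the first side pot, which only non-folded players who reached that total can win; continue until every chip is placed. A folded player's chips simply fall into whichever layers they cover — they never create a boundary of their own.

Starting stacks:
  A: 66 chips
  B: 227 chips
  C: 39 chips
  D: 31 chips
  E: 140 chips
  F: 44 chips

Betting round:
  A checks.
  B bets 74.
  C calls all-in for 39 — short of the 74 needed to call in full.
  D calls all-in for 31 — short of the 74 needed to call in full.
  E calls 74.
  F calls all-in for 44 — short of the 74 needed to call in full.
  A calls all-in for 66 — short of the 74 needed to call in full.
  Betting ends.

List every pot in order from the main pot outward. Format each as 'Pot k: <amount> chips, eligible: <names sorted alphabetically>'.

Contributions: A=66, B=74, C=39, D=31, E=74, F=44
Pot levels (distinct totals of non-folded players): 31, 39, 44, 66, 74
Layer 1-31: 31 each from A, B, C, D, E, F = 31*6 = 186 chips; eligible A, B, C, D, E, F
Layer 32-39: 8 each from A, B, C, E, F = 8*5 = 40 chips; eligible A, B, C, E, F
Layer 40-44: 5 each from A, B, E, F = 5*4 = 20 chips; eligible A, B, E, F
Layer 45-66: 22 each from A, B, E = 22*3 = 66 chips; eligible A, B, E
Layer 67-74: 8 each from B, E = 8*2 = 16 chips; eligible B, E

Pot 1: 186 chips, eligible: A, B, C, D, E, F
Pot 2: 40 chips, eligible: A, B, C, E, F
Pot 3: 20 chips, eligible: A, B, E, F
Pot 4: 66 chips, eligible: A, B, E
Pot 5: 16 chips, eligible: B, E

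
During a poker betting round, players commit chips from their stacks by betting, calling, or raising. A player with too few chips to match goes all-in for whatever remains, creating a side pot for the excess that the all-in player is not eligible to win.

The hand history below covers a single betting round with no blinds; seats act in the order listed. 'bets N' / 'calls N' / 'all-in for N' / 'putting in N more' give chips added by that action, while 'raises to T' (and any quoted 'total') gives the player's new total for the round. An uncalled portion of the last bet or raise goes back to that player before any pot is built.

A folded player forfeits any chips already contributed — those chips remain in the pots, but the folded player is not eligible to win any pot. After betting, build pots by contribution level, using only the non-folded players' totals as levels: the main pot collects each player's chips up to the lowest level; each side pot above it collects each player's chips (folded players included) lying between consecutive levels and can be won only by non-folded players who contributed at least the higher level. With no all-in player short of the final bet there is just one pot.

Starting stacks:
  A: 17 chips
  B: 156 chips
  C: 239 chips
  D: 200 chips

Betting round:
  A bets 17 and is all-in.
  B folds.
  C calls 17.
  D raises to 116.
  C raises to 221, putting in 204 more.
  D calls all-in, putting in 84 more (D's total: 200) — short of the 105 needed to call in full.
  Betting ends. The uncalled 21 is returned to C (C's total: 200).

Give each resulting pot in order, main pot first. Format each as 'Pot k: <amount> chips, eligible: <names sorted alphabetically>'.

Contributions (after 21 returned to C): A=17, C=200, D=200
Folded: B
Pot levels (distinct totals of non-folded players): 17, 200
Layer 1-17: 17 each from A, C, D = 17*3 = 51 chips; eligible A, C, D
Layer 18-200: 183 each from C, D = 183*2 = 366 chips; eligible C, D

Pot 1: 51 chips, eligible: A, C, D
Pot 2: 366 chips, eligible: C, D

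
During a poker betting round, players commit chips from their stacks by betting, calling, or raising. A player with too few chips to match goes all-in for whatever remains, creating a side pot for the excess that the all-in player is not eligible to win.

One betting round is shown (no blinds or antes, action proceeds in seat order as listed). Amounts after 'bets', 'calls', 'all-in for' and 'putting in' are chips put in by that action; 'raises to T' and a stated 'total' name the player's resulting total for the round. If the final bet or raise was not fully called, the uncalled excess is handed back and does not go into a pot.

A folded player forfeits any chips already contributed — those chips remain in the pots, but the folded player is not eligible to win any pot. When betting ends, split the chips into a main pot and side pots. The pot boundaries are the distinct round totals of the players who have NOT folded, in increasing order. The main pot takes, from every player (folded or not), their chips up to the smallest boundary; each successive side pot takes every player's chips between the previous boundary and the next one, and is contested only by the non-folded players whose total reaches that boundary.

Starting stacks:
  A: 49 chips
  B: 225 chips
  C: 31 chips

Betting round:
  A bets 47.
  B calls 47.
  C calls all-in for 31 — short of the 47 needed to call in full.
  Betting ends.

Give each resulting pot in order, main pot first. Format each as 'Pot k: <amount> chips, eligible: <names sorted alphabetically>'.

Pot 1: 93 chips, eligible: A, B, C
Pot 2: 32 chips, eligible: A, B

Derivation:
Contributions: A=47, B=47, C=31
Pot levels (distinct totals of non-folded players): 31, 47
Layer 1-31: 31 each from A, B, C = 31*3 = 93 chips; eligible A, B, C
Layer 32-47: 16 each from A, B = 16*2 = 32 chips; eligible A, B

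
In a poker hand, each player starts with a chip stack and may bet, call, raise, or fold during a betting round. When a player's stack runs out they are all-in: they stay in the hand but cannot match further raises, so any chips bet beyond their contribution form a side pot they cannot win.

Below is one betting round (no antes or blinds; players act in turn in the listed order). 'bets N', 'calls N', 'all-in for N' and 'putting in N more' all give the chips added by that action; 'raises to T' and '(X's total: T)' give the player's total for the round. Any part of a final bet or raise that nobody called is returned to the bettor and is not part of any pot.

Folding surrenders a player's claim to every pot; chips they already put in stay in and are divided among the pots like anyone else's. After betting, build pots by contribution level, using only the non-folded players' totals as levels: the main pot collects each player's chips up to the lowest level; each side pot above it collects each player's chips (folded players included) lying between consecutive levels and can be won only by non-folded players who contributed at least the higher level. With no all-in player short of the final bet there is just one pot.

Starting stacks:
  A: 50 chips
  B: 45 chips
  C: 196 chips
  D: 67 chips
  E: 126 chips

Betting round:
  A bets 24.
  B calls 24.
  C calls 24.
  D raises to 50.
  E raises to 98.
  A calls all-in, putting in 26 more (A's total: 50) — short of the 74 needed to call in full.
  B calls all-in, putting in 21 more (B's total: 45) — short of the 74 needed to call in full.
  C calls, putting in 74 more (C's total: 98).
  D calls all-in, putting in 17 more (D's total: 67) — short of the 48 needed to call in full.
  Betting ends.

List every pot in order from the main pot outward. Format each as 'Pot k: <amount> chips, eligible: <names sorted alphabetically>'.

Pot 1: 225 chips, eligible: A, B, C, D, E
Pot 2: 20 chips, eligible: A, C, D, E
Pot 3: 51 chips, eligible: C, D, E
Pot 4: 62 chips, eligible: C, E

Derivation:
Contributions: A=50, B=45, C=98, D=67, E=98
Pot levels (distinct totals of non-folded players): 45, 50, 67, 98
Layer 1-45: 45 each from A, B, C, D, E = 45*5 = 225 chips; eligible A, B, C, D, E
Layer 46-50: 5 each from A, C, D, E = 5*4 = 20 chips; eligible A, C, D, E
Layer 51-67: 17 each from C, D, E = 17*3 = 51 chips; eligible C, D, E
Layer 68-98: 31 each from C, E = 31*2 = 62 chips; eligible C, E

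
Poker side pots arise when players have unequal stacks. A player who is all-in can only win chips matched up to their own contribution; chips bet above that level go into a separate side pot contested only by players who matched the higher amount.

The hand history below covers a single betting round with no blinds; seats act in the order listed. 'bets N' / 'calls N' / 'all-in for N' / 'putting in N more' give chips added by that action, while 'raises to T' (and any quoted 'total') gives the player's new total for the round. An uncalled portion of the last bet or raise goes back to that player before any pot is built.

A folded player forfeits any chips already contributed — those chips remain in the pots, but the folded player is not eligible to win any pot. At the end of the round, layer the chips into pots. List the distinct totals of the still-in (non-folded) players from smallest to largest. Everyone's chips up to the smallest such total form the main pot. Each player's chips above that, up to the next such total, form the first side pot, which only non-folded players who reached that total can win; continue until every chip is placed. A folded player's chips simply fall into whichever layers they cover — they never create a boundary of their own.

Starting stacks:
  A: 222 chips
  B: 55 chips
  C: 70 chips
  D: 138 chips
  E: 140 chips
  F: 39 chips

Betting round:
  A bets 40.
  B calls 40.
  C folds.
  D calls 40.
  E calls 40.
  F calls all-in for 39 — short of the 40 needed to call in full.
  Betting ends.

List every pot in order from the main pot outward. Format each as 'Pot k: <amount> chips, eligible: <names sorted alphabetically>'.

Contributions: A=40, B=40, D=40, E=40, F=39
Folded: C
Pot levels (distinct totals of non-folded players): 39, 40
Layer 1-39: 39 each from A, B, D, E, F = 39*5 = 195 chips; eligible A, B, D, E, F
Layer 40-40: 1 each from A, B, D, E = 1*4 = 4 chips; eligible A, B, D, E

Pot 1: 195 chips, eligible: A, B, D, E, F
Pot 2: 4 chips, eligible: A, B, D, E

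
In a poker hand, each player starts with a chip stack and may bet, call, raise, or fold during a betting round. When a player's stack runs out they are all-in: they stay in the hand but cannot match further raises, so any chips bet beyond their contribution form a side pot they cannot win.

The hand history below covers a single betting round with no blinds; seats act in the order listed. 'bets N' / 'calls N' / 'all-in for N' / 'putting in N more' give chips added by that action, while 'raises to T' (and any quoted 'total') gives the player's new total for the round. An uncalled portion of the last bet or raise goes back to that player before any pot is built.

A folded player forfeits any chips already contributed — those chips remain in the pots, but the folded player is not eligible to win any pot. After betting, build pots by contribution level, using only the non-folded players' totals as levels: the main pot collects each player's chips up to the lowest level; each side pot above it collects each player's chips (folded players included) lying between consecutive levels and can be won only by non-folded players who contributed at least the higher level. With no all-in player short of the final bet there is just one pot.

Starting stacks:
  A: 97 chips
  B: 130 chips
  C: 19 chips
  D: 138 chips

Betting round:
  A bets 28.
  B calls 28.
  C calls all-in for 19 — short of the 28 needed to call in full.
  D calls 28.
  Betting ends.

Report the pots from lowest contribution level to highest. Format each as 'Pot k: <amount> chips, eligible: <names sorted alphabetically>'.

Contributions: A=28, B=28, C=19, D=28
Pot levels (distinct totals of non-folded players): 19, 28
Layer 1-19: 19 each from A, B, C, D = 19*4 = 76 chips; eligible A, B, C, D
Layer 20-28: 9 each from A, B, D = 9*3 = 27 chips; eligible A, B, D

Pot 1: 76 chips, eligible: A, B, C, D
Pot 2: 27 chips, eligible: A, B, D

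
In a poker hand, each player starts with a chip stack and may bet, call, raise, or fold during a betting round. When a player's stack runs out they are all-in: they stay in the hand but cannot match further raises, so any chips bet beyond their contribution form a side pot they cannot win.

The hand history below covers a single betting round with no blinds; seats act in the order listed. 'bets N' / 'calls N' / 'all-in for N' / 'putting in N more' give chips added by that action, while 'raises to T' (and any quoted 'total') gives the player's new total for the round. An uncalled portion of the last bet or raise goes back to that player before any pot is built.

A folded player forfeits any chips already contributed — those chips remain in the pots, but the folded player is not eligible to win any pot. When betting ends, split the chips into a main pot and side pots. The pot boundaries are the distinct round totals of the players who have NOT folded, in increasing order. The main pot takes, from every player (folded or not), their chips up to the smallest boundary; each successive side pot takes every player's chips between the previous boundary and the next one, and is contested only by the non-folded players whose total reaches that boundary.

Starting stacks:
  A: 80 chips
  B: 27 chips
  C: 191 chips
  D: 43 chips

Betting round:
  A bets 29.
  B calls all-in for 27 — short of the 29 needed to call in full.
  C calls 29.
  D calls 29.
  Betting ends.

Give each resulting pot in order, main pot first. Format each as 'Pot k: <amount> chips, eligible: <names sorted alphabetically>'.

Contributions: A=29, B=27, C=29, D=29
Pot levels (distinct totals of non-folded players): 27, 29
Layer 1-27: 27 each from A, B, C, D = 27*4 = 108 chips; eligible A, B, C, D
Layer 28-29: 2 each from A, C, D = 2*3 = 6 chips; eligible A, C, D

Pot 1: 108 chips, eligible: A, B, C, D
Pot 2: 6 chips, eligible: A, C, D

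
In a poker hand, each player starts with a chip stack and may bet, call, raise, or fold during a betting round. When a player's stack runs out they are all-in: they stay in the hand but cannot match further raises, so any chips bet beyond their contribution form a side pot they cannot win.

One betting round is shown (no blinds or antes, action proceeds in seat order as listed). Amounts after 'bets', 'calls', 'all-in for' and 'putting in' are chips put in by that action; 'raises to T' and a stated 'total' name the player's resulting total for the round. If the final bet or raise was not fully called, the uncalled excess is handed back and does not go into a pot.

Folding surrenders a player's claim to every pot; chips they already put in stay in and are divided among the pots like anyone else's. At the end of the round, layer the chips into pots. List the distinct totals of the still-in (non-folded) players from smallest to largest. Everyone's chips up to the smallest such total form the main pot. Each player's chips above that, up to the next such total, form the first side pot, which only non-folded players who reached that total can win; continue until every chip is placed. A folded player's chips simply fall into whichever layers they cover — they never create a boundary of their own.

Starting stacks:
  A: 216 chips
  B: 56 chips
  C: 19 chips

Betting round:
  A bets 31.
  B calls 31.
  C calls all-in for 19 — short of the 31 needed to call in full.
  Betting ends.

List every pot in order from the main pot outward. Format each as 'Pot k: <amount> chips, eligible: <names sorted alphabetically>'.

Contributions: A=31, B=31, C=19
Pot levels (distinct totals of non-folded players): 19, 31
Layer 1-19: 19 each from A, B, C = 19*3 = 57 chips; eligible A, B, C
Layer 20-31: 12 each from A, B = 12*2 = 24 chips; eligible A, B

Pot 1: 57 chips, eligible: A, B, C
Pot 2: 24 chips, eligible: A, B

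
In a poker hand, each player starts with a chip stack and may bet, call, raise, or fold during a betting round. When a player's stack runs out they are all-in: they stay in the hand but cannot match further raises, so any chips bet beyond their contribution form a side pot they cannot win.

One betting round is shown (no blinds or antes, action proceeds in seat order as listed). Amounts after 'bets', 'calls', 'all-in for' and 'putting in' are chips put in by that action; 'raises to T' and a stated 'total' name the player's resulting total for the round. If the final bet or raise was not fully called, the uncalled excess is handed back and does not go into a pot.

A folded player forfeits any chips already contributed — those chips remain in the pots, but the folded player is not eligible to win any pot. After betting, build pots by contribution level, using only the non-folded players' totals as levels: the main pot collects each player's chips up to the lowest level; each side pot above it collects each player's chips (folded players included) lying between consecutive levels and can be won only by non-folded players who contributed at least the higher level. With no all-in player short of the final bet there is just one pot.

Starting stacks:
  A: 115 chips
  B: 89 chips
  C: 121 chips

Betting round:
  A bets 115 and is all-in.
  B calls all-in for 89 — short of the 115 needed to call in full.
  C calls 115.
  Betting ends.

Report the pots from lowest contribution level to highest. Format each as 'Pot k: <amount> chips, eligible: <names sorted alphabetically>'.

Pot 1: 267 chips, eligible: A, B, C
Pot 2: 52 chips, eligible: A, C

Derivation:
Contributions: A=115, B=89, C=115
Pot levels (distinct totals of non-folded players): 89, 115
Layer 1-89: 89 each from A, B, C = 89*3 = 267 chips; eligible A, B, C
Layer 90-115: 26 each from A, C = 26*2 = 52 chips; eligible A, C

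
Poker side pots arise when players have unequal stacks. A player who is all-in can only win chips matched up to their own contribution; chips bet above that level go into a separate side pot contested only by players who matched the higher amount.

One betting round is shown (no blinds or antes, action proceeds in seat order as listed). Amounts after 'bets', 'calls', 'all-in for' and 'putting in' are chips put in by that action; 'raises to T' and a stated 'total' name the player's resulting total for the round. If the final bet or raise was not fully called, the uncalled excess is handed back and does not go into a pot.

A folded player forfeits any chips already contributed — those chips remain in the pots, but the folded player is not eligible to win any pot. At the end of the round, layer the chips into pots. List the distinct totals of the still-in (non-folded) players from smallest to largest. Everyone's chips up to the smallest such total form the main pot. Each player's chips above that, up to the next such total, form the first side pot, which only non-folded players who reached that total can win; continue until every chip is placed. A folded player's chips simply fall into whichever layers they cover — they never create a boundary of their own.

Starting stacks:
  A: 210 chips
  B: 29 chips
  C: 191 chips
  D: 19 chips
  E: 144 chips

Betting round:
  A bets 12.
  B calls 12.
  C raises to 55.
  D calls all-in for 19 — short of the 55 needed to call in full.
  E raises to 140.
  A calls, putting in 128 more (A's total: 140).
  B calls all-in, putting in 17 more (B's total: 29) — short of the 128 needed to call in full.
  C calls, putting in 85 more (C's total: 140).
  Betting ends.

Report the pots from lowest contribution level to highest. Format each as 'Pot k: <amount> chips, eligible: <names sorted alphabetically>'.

Pot 1: 95 chips, eligible: A, B, C, D, E
Pot 2: 40 chips, eligible: A, B, C, E
Pot 3: 333 chips, eligible: A, C, E

Derivation:
Contributions: A=140, B=29, C=140, D=19, E=140
Pot levels (distinct totals of non-folded players): 19, 29, 140
Layer 1-19: 19 each from A, B, C, D, E = 19*5 = 95 chips; eligible A, B, C, D, E
Layer 20-29: 10 each from A, B, C, E = 10*4 = 40 chips; eligible A, B, C, E
Layer 30-140: 111 each from A, C, E = 111*3 = 333 chips; eligible A, C, E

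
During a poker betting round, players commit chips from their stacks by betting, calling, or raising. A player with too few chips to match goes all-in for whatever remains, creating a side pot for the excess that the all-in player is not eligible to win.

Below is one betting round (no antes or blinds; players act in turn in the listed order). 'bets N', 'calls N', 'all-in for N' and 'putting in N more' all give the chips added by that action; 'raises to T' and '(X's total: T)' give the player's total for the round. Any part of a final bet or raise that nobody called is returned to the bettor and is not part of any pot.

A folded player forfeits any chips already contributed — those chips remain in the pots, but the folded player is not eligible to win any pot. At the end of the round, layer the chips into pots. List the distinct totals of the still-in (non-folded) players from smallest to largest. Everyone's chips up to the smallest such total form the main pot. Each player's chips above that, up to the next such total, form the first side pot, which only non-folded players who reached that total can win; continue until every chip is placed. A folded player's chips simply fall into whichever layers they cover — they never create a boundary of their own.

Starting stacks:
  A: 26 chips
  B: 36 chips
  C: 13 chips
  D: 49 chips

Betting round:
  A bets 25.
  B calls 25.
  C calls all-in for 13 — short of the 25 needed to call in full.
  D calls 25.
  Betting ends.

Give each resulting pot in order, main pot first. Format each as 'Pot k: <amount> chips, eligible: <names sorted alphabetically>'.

Pot 1: 52 chips, eligible: A, B, C, D
Pot 2: 36 chips, eligible: A, B, D

Derivation:
Contributions: A=25, B=25, C=13, D=25
Pot levels (distinct totals of non-folded players): 13, 25
Layer 1-13: 13 each from A, B, C, D = 13*4 = 52 chips; eligible A, B, C, D
Layer 14-25: 12 each from A, B, D = 12*3 = 36 chips; eligible A, B, D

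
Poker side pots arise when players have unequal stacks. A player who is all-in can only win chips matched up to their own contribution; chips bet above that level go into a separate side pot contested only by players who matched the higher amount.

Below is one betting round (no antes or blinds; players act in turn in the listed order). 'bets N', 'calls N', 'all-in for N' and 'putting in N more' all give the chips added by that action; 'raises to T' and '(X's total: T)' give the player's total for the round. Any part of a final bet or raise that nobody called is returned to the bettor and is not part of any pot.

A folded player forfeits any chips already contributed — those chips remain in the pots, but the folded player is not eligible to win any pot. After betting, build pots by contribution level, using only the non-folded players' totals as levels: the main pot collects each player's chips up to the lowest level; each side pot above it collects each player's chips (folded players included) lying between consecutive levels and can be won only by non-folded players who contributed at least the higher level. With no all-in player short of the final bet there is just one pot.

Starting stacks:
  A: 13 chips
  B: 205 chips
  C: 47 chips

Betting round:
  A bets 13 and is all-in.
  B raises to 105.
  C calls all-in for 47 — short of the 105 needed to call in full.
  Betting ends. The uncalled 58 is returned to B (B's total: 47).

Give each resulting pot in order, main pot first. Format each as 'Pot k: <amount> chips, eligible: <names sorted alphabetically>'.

Contributions (after 58 returned to B): A=13, B=47, C=47
Pot levels (distinct totals of non-folded players): 13, 47
Layer 1-13: 13 each from A, B, C = 13*3 = 39 chips; eligible A, B, C
Layer 14-47: 34 each from B, C = 34*2 = 68 chips; eligible B, C

Pot 1: 39 chips, eligible: A, B, C
Pot 2: 68 chips, eligible: B, C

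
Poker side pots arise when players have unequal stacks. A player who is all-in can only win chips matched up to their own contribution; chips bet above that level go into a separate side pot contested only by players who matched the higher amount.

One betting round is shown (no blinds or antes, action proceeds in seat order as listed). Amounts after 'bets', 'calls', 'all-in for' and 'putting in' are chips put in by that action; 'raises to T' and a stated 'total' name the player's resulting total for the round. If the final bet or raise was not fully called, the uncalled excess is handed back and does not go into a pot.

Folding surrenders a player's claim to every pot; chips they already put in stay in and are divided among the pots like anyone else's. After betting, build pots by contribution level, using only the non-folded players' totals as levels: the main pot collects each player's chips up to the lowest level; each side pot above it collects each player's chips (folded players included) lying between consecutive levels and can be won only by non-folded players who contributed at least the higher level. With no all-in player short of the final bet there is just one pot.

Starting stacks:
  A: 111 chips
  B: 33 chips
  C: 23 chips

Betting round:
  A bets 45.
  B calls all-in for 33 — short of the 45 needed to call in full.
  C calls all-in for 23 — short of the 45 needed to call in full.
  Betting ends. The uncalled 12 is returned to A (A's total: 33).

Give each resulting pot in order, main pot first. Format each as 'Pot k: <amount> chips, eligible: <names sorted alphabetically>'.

Contributions (after 12 returned to A): A=33, B=33, C=23
Pot levels (distinct totals of non-folded players): 23, 33
Layer 1-23: 23 each from A, B, C = 23*3 = 69 chips; eligible A, B, C
Layer 24-33: 10 each from A, B = 10*2 = 20 chips; eligible A, B

Pot 1: 69 chips, eligible: A, B, C
Pot 2: 20 chips, eligible: A, B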